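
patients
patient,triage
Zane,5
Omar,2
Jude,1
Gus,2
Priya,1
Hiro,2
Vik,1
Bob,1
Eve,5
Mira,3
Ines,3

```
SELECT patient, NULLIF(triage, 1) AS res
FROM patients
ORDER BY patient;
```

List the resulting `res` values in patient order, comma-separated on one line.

patient=Bob: triage=1 vs 1: equal → NULL
patient=Eve: triage=5 vs 1: differ → 5
patient=Gus: triage=2 vs 1: differ → 2
patient=Hiro: triage=2 vs 1: differ → 2
patient=Ines: triage=3 vs 1: differ → 3
patient=Jude: triage=1 vs 1: equal → NULL
patient=Mira: triage=3 vs 1: differ → 3
patient=Omar: triage=2 vs 1: differ → 2
patient=Priya: triage=1 vs 1: equal → NULL
patient=Vik: triage=1 vs 1: equal → NULL
patient=Zane: triage=5 vs 1: differ → 5

NULL, 5, 2, 2, 3, NULL, 3, 2, NULL, NULL, 5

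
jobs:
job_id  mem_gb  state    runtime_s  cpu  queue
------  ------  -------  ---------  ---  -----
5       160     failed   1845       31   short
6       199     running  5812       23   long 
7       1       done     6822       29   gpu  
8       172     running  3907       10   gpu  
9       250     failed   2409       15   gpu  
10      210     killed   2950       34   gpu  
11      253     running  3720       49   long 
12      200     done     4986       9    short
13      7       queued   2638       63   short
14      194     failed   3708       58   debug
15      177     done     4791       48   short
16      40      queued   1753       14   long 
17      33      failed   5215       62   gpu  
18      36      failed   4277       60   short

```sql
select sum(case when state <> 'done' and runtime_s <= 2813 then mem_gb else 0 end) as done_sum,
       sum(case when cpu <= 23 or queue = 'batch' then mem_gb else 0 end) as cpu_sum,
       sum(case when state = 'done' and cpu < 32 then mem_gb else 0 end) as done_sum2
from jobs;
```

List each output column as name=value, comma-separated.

done_sum=457, cpu_sum=861, done_sum2=201

[done_sum: state <> 'done' and runtime_s <= 2813]
job_id=5: ✓ → 160
job_id=6: ✗
job_id=7: ✗
job_id=8: ✗
job_id=9: ✓ → 250
job_id=10: ✗
job_id=11: ✗
job_id=12: ✗
job_id=13: ✓ → 7
job_id=14: ✗
job_id=15: ✗
job_id=16: ✓ → 40
job_id=17: ✗
job_id=18: ✗
done_sum = 160 + 250 + 7 + 40 = 457
—
[cpu_sum: cpu <= 23 or queue = 'batch']
job_id=5: ✗
job_id=6: ✓ → 199
job_id=7: ✗
job_id=8: ✓ → 172
job_id=9: ✓ → 250
job_id=10: ✗
job_id=11: ✗
job_id=12: ✓ → 200
job_id=13: ✗
job_id=14: ✗
job_id=15: ✗
job_id=16: ✓ → 40
job_id=17: ✗
job_id=18: ✗
cpu_sum = 199 + 172 + 250 + 200 + 40 = 861
—
[done_sum2: state = 'done' and cpu < 32]
job_id=5: ✗
job_id=6: ✗
job_id=7: ✓ → 1
job_id=8: ✗
job_id=9: ✗
job_id=10: ✗
job_id=11: ✗
job_id=12: ✓ → 200
job_id=13: ✗
job_id=14: ✗
job_id=15: ✗
job_id=16: ✗
job_id=17: ✗
job_id=18: ✗
done_sum2 = 1 + 200 = 201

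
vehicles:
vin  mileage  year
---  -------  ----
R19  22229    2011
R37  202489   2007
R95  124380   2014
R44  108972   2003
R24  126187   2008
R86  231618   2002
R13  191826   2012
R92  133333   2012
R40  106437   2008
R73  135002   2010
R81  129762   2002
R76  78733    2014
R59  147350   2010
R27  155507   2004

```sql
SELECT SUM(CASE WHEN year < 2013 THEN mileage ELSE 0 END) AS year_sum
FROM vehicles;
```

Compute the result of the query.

vin=R19: ✓ → 22229
vin=R37: ✓ → 202489
vin=R95: ✗
vin=R44: ✓ → 108972
vin=R24: ✓ → 126187
vin=R86: ✓ → 231618
vin=R13: ✓ → 191826
vin=R92: ✓ → 133333
vin=R40: ✓ → 106437
vin=R73: ✓ → 135002
vin=R81: ✓ → 129762
vin=R76: ✗
vin=R59: ✓ → 147350
vin=R27: ✓ → 155507
year_sum = 22229 + 202489 + 108972 + 126187 + 231618 + 191826 + 133333 + 106437 + 135002 + 129762 + 147350 + 155507 = 1690712

1690712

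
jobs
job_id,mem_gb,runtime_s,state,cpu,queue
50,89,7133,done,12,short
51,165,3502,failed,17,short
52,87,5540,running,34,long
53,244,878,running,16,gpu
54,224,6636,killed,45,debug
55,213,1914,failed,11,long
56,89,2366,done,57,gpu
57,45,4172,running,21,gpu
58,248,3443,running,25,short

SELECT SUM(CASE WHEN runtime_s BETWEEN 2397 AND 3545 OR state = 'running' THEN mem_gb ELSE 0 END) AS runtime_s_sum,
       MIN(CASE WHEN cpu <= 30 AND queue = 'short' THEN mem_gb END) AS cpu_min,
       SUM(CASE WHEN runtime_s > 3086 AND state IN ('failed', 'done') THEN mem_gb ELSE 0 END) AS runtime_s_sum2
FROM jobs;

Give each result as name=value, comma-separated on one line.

[runtime_s_sum: runtime_s BETWEEN 2397 AND 3545 OR state = 'running']
job_id=50: ✗
job_id=51: ✓ → 165
job_id=52: ✓ → 87
job_id=53: ✓ → 244
job_id=54: ✗
job_id=55: ✗
job_id=56: ✗
job_id=57: ✓ → 45
job_id=58: ✓ → 248
runtime_s_sum = 165 + 87 + 244 + 45 + 248 = 789
—
[cpu_min: cpu <= 30 AND queue = 'short']
job_id=50: ✓ → 89
job_id=51: ✓ → 165
job_id=52: ✗
job_id=53: ✗
job_id=54: ✗
job_id=55: ✗
job_id=56: ✗
job_id=57: ✗
job_id=58: ✓ → 248
cpu_min = MIN(89, 165, 248) = 89
—
[runtime_s_sum2: runtime_s > 3086 AND state IN ('failed', 'done')]
job_id=50: ✓ → 89
job_id=51: ✓ → 165
job_id=52: ✗
job_id=53: ✗
job_id=54: ✗
job_id=55: ✗
job_id=56: ✗
job_id=57: ✗
job_id=58: ✗
runtime_s_sum2 = 89 + 165 = 254

runtime_s_sum=789, cpu_min=89, runtime_s_sum2=254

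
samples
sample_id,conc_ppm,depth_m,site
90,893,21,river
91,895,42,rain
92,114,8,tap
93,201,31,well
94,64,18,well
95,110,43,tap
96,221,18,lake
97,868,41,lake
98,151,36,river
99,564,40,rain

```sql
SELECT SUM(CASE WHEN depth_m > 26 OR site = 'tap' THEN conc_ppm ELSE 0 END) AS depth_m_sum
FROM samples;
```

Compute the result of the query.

2903

sample_id=90: ✗
sample_id=91: ✓ → 895
sample_id=92: ✓ → 114
sample_id=93: ✓ → 201
sample_id=94: ✗
sample_id=95: ✓ → 110
sample_id=96: ✗
sample_id=97: ✓ → 868
sample_id=98: ✓ → 151
sample_id=99: ✓ → 564
depth_m_sum = 895 + 114 + 201 + 110 + 868 + 151 + 564 = 2903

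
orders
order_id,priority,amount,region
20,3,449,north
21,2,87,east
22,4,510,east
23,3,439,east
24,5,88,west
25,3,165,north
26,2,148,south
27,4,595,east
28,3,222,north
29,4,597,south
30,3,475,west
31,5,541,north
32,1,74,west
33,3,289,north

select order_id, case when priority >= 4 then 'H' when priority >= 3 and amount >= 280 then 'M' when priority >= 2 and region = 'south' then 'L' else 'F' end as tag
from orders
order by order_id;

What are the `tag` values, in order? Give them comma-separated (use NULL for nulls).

order_id=20: priority >= 3 and amount >= 280 → M
order_id=21: ELSE → F
order_id=22: priority >= 4 → H
order_id=23: priority >= 3 and amount >= 280 → M
order_id=24: priority >= 4 → H
order_id=25: ELSE → F
order_id=26: priority >= 2 and region = 'south' → L
order_id=27: priority >= 4 → H
order_id=28: ELSE → F
order_id=29: priority >= 4 → H
order_id=30: priority >= 3 and amount >= 280 → M
order_id=31: priority >= 4 → H
order_id=32: ELSE → F
order_id=33: priority >= 3 and amount >= 280 → M

M, F, H, M, H, F, L, H, F, H, M, H, F, M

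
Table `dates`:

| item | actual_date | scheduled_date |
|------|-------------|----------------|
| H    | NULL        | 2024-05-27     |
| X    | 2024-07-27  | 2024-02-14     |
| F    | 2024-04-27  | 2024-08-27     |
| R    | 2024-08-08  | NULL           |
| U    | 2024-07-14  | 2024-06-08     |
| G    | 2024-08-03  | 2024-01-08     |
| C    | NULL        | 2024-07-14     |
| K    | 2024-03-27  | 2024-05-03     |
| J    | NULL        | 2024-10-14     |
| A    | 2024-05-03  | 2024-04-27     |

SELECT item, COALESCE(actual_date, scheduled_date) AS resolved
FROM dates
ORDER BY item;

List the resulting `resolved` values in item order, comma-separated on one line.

2024-05-03, 2024-07-14, 2024-04-27, 2024-08-03, 2024-05-27, 2024-10-14, 2024-03-27, 2024-08-08, 2024-07-14, 2024-07-27

item=A: actual_date=2024-05-03 → 2024-05-03
item=C: actual_date=NULL, scheduled_date=2024-07-14 → 2024-07-14
item=F: actual_date=2024-04-27 → 2024-04-27
item=G: actual_date=2024-08-03 → 2024-08-03
item=H: actual_date=NULL, scheduled_date=2024-05-27 → 2024-05-27
item=J: actual_date=NULL, scheduled_date=2024-10-14 → 2024-10-14
item=K: actual_date=2024-03-27 → 2024-03-27
item=R: actual_date=2024-08-08 → 2024-08-08
item=U: actual_date=2024-07-14 → 2024-07-14
item=X: actual_date=2024-07-27 → 2024-07-27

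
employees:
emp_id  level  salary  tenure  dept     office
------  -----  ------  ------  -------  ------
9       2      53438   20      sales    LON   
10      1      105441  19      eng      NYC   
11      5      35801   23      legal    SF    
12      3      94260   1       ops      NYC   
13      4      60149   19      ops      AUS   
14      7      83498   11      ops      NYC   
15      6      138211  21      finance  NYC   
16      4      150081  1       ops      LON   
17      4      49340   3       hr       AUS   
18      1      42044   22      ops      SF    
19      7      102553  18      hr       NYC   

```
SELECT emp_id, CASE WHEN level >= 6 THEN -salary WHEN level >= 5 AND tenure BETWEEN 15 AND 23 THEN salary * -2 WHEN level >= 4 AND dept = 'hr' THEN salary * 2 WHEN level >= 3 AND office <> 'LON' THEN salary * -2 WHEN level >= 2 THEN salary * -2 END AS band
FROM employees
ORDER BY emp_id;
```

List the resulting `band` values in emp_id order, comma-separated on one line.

emp_id=9: level >= 2 → -106876
emp_id=10: (no match → NULL) → NULL
emp_id=11: level >= 5 AND tenure BETWEEN 15 AND 23 → -71602
emp_id=12: level >= 3 AND office <> 'LON' → -188520
emp_id=13: level >= 3 AND office <> 'LON' → -120298
emp_id=14: level >= 6 → -83498
emp_id=15: level >= 6 → -138211
emp_id=16: level >= 2 → -300162
emp_id=17: level >= 4 AND dept = 'hr' → 98680
emp_id=18: (no match → NULL) → NULL
emp_id=19: level >= 6 → -102553

-106876, NULL, -71602, -188520, -120298, -83498, -138211, -300162, 98680, NULL, -102553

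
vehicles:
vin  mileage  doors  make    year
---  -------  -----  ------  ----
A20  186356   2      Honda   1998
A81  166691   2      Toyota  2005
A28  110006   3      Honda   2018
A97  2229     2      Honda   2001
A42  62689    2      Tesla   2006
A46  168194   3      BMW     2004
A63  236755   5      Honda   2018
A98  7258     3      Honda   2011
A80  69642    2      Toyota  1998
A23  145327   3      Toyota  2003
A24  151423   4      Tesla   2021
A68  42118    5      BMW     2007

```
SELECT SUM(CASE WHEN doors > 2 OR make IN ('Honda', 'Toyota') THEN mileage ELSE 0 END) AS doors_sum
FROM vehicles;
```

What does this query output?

1285999

vin=A20: ✓ → 186356
vin=A81: ✓ → 166691
vin=A28: ✓ → 110006
vin=A97: ✓ → 2229
vin=A42: ✗
vin=A46: ✓ → 168194
vin=A63: ✓ → 236755
vin=A98: ✓ → 7258
vin=A80: ✓ → 69642
vin=A23: ✓ → 145327
vin=A24: ✓ → 151423
vin=A68: ✓ → 42118
doors_sum = 186356 + 166691 + 110006 + 2229 + 168194 + 236755 + 7258 + 69642 + 145327 + 151423 + 42118 = 1285999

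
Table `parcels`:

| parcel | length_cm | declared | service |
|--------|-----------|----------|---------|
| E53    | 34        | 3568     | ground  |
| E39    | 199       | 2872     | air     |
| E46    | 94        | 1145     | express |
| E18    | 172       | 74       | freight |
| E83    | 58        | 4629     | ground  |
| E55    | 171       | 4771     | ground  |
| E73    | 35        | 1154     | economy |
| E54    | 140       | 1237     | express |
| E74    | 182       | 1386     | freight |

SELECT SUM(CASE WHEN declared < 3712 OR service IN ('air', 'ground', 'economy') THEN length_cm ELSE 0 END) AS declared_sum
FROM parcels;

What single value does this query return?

1085

parcel=E53: ✓ → 34
parcel=E39: ✓ → 199
parcel=E46: ✓ → 94
parcel=E18: ✓ → 172
parcel=E83: ✓ → 58
parcel=E55: ✓ → 171
parcel=E73: ✓ → 35
parcel=E54: ✓ → 140
parcel=E74: ✓ → 182
declared_sum = 34 + 199 + 94 + 172 + 58 + 171 + 35 + 140 + 182 = 1085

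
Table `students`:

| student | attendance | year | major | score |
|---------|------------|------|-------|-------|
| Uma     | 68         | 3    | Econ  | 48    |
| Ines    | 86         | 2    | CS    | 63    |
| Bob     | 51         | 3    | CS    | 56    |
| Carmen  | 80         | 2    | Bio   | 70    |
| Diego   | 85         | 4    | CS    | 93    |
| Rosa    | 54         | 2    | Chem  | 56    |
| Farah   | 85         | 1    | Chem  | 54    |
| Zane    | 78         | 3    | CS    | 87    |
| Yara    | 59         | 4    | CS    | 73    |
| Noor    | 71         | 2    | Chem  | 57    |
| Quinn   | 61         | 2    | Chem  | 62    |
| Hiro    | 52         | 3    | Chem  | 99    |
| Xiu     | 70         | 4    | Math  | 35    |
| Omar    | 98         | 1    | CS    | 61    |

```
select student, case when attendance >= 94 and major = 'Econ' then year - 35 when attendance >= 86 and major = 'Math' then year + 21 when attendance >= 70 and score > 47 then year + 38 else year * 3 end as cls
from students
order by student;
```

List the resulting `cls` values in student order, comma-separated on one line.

9, 40, 42, 39, 9, 40, 40, 39, 6, 6, 9, 12, 12, 41

student=Bob: ELSE → 9
student=Carmen: attendance >= 70 and score > 47 → 40
student=Diego: attendance >= 70 and score > 47 → 42
student=Farah: attendance >= 70 and score > 47 → 39
student=Hiro: ELSE → 9
student=Ines: attendance >= 70 and score > 47 → 40
student=Noor: attendance >= 70 and score > 47 → 40
student=Omar: attendance >= 70 and score > 47 → 39
student=Quinn: ELSE → 6
student=Rosa: ELSE → 6
student=Uma: ELSE → 9
student=Xiu: ELSE → 12
student=Yara: ELSE → 12
student=Zane: attendance >= 70 and score > 47 → 41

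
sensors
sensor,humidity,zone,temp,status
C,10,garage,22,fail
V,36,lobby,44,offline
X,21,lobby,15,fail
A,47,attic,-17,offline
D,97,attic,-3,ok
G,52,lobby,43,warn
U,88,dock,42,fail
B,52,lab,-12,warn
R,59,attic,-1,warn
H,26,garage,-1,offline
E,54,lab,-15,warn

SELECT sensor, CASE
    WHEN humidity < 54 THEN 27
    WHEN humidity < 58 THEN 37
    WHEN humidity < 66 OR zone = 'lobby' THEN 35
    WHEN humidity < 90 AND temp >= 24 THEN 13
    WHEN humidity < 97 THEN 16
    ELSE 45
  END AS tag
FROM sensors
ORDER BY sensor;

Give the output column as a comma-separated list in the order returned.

sensor=A: humidity < 54 → 27
sensor=B: humidity < 54 → 27
sensor=C: humidity < 54 → 27
sensor=D: ELSE → 45
sensor=E: humidity < 58 → 37
sensor=G: humidity < 54 → 27
sensor=H: humidity < 54 → 27
sensor=R: humidity < 66 OR zone = 'lobby' → 35
sensor=U: humidity < 90 AND temp >= 24 → 13
sensor=V: humidity < 54 → 27
sensor=X: humidity < 54 → 27

27, 27, 27, 45, 37, 27, 27, 35, 13, 27, 27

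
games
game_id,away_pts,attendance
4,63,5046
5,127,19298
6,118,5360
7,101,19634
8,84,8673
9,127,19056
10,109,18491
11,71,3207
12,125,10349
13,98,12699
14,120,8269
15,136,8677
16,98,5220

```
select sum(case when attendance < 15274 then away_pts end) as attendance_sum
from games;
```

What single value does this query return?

game_id=4: ✓ → 63
game_id=5: ✗
game_id=6: ✓ → 118
game_id=7: ✗
game_id=8: ✓ → 84
game_id=9: ✗
game_id=10: ✗
game_id=11: ✓ → 71
game_id=12: ✓ → 125
game_id=13: ✓ → 98
game_id=14: ✓ → 120
game_id=15: ✓ → 136
game_id=16: ✓ → 98
attendance_sum = 63 + 118 + 84 + 71 + 125 + 98 + 120 + 136 + 98 = 913

913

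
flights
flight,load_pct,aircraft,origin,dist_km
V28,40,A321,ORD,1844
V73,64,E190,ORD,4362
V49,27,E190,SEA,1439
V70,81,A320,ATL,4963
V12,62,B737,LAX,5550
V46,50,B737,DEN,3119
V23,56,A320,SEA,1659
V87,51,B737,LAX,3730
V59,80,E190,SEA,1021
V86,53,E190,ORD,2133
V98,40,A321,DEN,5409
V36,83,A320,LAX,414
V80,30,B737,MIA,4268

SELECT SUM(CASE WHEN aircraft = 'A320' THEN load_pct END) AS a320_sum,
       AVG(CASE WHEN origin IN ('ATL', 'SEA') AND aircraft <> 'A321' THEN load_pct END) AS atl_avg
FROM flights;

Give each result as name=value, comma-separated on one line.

a320_sum=220, atl_avg=61

[a320_sum: aircraft = 'A320']
flight=V28: ✗
flight=V73: ✗
flight=V49: ✗
flight=V70: ✓ → 81
flight=V12: ✗
flight=V46: ✗
flight=V23: ✓ → 56
flight=V87: ✗
flight=V59: ✗
flight=V86: ✗
flight=V98: ✗
flight=V36: ✓ → 83
flight=V80: ✗
a320_sum = 81 + 56 + 83 = 220
—
[atl_avg: origin IN ('ATL', 'SEA') AND aircraft <> 'A321']
flight=V28: ✗
flight=V73: ✗
flight=V49: ✓ → 27
flight=V70: ✓ → 81
flight=V12: ✗
flight=V46: ✗
flight=V23: ✓ → 56
flight=V87: ✗
flight=V59: ✓ → 80
flight=V86: ✗
flight=V98: ✗
flight=V36: ✗
flight=V80: ✗
atl_avg = (27 + 81 + 56 + 80) / 4 = 61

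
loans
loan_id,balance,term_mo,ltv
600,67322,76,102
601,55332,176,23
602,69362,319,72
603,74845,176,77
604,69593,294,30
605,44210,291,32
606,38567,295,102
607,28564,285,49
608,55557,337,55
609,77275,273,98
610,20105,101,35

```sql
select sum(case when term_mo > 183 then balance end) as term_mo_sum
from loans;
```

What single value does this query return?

383128

loan_id=600: ✗
loan_id=601: ✗
loan_id=602: ✓ → 69362
loan_id=603: ✗
loan_id=604: ✓ → 69593
loan_id=605: ✓ → 44210
loan_id=606: ✓ → 38567
loan_id=607: ✓ → 28564
loan_id=608: ✓ → 55557
loan_id=609: ✓ → 77275
loan_id=610: ✗
term_mo_sum = 69362 + 69593 + 44210 + 38567 + 28564 + 55557 + 77275 = 383128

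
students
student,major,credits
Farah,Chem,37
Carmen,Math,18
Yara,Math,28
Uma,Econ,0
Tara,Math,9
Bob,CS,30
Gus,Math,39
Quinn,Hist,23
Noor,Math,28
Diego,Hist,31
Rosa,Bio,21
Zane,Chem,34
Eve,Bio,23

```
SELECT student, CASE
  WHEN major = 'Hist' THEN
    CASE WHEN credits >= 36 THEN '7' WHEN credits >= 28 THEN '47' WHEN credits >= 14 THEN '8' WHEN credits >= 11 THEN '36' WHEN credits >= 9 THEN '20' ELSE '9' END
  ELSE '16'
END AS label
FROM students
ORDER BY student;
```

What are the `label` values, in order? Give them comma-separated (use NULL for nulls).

16, 16, 47, 16, 16, 16, 16, 8, 16, 16, 16, 16, 16

student=Bob: major='CS' → outer ELSE → 16
student=Carmen: major='Math' → outer ELSE → 16
student=Diego: major='Hist' → inner[credits >= 28] → 47
student=Eve: major='Bio' → outer ELSE → 16
student=Farah: major='Chem' → outer ELSE → 16
student=Gus: major='Math' → outer ELSE → 16
student=Noor: major='Math' → outer ELSE → 16
student=Quinn: major='Hist' → inner[credits >= 14] → 8
student=Rosa: major='Bio' → outer ELSE → 16
student=Tara: major='Math' → outer ELSE → 16
student=Uma: major='Econ' → outer ELSE → 16
student=Yara: major='Math' → outer ELSE → 16
student=Zane: major='Chem' → outer ELSE → 16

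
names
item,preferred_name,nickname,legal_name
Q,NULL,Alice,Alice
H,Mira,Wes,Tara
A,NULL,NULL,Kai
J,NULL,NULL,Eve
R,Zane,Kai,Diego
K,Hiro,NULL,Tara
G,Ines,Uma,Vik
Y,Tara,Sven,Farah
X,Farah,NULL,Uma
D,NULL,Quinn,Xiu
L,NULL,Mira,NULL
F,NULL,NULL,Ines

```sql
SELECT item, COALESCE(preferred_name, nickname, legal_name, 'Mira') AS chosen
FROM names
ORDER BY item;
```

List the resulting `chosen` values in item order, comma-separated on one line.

item=A: preferred_name=NULL, nickname=NULL, legal_name=Kai → Kai
item=D: preferred_name=NULL, nickname=Quinn → Quinn
item=F: preferred_name=NULL, nickname=NULL, legal_name=Ines → Ines
item=G: preferred_name=Ines → Ines
item=H: preferred_name=Mira → Mira
item=J: preferred_name=NULL, nickname=NULL, legal_name=Eve → Eve
item=K: preferred_name=Hiro → Hiro
item=L: preferred_name=NULL, nickname=Mira → Mira
item=Q: preferred_name=NULL, nickname=Alice → Alice
item=R: preferred_name=Zane → Zane
item=X: preferred_name=Farah → Farah
item=Y: preferred_name=Tara → Tara

Kai, Quinn, Ines, Ines, Mira, Eve, Hiro, Mira, Alice, Zane, Farah, Tara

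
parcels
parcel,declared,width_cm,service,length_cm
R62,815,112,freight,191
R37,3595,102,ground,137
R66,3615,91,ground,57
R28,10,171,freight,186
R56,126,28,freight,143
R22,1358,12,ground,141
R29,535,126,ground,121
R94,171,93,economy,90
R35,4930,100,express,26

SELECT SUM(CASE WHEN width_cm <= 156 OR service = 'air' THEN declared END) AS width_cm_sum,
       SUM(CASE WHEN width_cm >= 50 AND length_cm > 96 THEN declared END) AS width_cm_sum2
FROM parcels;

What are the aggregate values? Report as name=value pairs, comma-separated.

width_cm_sum=15145, width_cm_sum2=4955

[width_cm_sum: width_cm <= 156 OR service = 'air']
parcel=R62: ✓ → 815
parcel=R37: ✓ → 3595
parcel=R66: ✓ → 3615
parcel=R28: ✗
parcel=R56: ✓ → 126
parcel=R22: ✓ → 1358
parcel=R29: ✓ → 535
parcel=R94: ✓ → 171
parcel=R35: ✓ → 4930
width_cm_sum = 815 + 3595 + 3615 + 126 + 1358 + 535 + 171 + 4930 = 15145
—
[width_cm_sum2: width_cm >= 50 AND length_cm > 96]
parcel=R62: ✓ → 815
parcel=R37: ✓ → 3595
parcel=R66: ✗
parcel=R28: ✓ → 10
parcel=R56: ✗
parcel=R22: ✗
parcel=R29: ✓ → 535
parcel=R94: ✗
parcel=R35: ✗
width_cm_sum2 = 815 + 3595 + 10 + 535 = 4955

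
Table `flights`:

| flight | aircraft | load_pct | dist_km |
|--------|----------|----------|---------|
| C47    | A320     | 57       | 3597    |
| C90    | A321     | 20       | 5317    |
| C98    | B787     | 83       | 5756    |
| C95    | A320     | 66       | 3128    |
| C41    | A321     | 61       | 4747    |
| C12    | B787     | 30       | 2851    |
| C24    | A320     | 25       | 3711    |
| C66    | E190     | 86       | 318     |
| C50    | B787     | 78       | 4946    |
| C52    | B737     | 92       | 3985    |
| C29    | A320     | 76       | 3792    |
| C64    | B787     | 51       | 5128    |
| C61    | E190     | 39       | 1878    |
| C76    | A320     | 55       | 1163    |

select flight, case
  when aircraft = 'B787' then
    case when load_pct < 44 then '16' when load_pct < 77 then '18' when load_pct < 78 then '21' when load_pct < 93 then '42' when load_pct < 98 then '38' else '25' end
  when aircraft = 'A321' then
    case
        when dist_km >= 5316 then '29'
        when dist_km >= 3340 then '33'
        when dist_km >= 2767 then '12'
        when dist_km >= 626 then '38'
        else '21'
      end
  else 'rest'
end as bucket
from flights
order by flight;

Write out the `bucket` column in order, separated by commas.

flight=C12: aircraft='B787' → inner[load_pct < 44] → 16
flight=C24: aircraft='A320' → outer ELSE → rest
flight=C29: aircraft='A320' → outer ELSE → rest
flight=C41: aircraft='A321' → inner[dist_km >= 3340] → 33
flight=C47: aircraft='A320' → outer ELSE → rest
flight=C50: aircraft='B787' → inner[load_pct < 93] → 42
flight=C52: aircraft='B737' → outer ELSE → rest
flight=C61: aircraft='E190' → outer ELSE → rest
flight=C64: aircraft='B787' → inner[load_pct < 77] → 18
flight=C66: aircraft='E190' → outer ELSE → rest
flight=C76: aircraft='A320' → outer ELSE → rest
flight=C90: aircraft='A321' → inner[dist_km >= 5316] → 29
flight=C95: aircraft='A320' → outer ELSE → rest
flight=C98: aircraft='B787' → inner[load_pct < 93] → 42

16, rest, rest, 33, rest, 42, rest, rest, 18, rest, rest, 29, rest, 42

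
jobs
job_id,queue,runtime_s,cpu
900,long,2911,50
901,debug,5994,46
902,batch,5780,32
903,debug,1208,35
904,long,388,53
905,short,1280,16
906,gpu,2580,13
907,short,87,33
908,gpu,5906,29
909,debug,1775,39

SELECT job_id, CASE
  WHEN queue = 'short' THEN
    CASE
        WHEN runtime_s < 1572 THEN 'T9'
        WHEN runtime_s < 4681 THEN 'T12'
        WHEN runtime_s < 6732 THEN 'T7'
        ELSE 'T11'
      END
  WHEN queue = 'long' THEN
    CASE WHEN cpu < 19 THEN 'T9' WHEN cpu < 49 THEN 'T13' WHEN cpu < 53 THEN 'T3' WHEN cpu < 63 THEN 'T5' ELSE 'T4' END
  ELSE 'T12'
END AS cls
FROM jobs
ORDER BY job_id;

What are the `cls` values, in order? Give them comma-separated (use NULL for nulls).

job_id=900: queue='long' → inner[cpu < 53] → T3
job_id=901: queue='debug' → outer ELSE → T12
job_id=902: queue='batch' → outer ELSE → T12
job_id=903: queue='debug' → outer ELSE → T12
job_id=904: queue='long' → inner[cpu < 63] → T5
job_id=905: queue='short' → inner[runtime_s < 1572] → T9
job_id=906: queue='gpu' → outer ELSE → T12
job_id=907: queue='short' → inner[runtime_s < 1572] → T9
job_id=908: queue='gpu' → outer ELSE → T12
job_id=909: queue='debug' → outer ELSE → T12

T3, T12, T12, T12, T5, T9, T12, T9, T12, T12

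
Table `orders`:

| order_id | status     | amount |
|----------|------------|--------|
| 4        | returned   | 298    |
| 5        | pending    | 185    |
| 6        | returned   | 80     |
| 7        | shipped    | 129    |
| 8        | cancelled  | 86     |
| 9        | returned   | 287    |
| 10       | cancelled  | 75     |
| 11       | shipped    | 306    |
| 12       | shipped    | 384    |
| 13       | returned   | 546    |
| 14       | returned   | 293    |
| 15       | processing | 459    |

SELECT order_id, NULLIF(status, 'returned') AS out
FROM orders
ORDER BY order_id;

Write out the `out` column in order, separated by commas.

order_id=4: status=returned vs returned: equal → NULL
order_id=5: status=pending vs returned: differ → pending
order_id=6: status=returned vs returned: equal → NULL
order_id=7: status=shipped vs returned: differ → shipped
order_id=8: status=cancelled vs returned: differ → cancelled
order_id=9: status=returned vs returned: equal → NULL
order_id=10: status=cancelled vs returned: differ → cancelled
order_id=11: status=shipped vs returned: differ → shipped
order_id=12: status=shipped vs returned: differ → shipped
order_id=13: status=returned vs returned: equal → NULL
order_id=14: status=returned vs returned: equal → NULL
order_id=15: status=processing vs returned: differ → processing

NULL, pending, NULL, shipped, cancelled, NULL, cancelled, shipped, shipped, NULL, NULL, processing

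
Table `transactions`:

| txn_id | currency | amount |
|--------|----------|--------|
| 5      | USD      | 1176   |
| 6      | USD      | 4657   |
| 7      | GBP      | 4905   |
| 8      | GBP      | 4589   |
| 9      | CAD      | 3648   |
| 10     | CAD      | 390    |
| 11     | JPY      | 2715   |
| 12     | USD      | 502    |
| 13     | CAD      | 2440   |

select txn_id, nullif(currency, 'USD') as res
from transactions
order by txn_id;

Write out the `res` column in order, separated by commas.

NULL, NULL, GBP, GBP, CAD, CAD, JPY, NULL, CAD

txn_id=5: currency=USD vs USD: equal → NULL
txn_id=6: currency=USD vs USD: equal → NULL
txn_id=7: currency=GBP vs USD: differ → GBP
txn_id=8: currency=GBP vs USD: differ → GBP
txn_id=9: currency=CAD vs USD: differ → CAD
txn_id=10: currency=CAD vs USD: differ → CAD
txn_id=11: currency=JPY vs USD: differ → JPY
txn_id=12: currency=USD vs USD: equal → NULL
txn_id=13: currency=CAD vs USD: differ → CAD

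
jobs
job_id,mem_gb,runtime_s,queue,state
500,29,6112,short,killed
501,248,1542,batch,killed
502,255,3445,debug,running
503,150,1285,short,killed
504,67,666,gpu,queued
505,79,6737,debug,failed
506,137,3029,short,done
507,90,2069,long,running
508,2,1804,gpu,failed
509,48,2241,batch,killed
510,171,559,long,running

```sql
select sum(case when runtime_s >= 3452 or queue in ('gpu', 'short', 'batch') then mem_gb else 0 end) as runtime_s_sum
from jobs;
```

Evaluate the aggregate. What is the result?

job_id=500: ✓ → 29
job_id=501: ✓ → 248
job_id=502: ✗
job_id=503: ✓ → 150
job_id=504: ✓ → 67
job_id=505: ✓ → 79
job_id=506: ✓ → 137
job_id=507: ✗
job_id=508: ✓ → 2
job_id=509: ✓ → 48
job_id=510: ✗
runtime_s_sum = 29 + 248 + 150 + 67 + 79 + 137 + 2 + 48 = 760

760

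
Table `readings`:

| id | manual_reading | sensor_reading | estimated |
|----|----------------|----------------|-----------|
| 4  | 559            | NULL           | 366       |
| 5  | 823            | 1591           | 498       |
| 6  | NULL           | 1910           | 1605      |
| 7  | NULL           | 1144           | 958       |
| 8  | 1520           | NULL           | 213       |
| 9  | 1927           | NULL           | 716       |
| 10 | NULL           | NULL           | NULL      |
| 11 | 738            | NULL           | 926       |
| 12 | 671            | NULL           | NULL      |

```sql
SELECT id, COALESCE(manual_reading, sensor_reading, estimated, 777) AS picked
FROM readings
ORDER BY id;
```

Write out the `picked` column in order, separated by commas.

id=4: manual_reading=559 → 559
id=5: manual_reading=823 → 823
id=6: manual_reading=NULL, sensor_reading=1910 → 1910
id=7: manual_reading=NULL, sensor_reading=1144 → 1144
id=8: manual_reading=1520 → 1520
id=9: manual_reading=1927 → 1927
id=10: manual_reading=NULL, sensor_reading=NULL, estimated=NULL, → literal 777 → 777
id=11: manual_reading=738 → 738
id=12: manual_reading=671 → 671

559, 823, 1910, 1144, 1520, 1927, 777, 738, 671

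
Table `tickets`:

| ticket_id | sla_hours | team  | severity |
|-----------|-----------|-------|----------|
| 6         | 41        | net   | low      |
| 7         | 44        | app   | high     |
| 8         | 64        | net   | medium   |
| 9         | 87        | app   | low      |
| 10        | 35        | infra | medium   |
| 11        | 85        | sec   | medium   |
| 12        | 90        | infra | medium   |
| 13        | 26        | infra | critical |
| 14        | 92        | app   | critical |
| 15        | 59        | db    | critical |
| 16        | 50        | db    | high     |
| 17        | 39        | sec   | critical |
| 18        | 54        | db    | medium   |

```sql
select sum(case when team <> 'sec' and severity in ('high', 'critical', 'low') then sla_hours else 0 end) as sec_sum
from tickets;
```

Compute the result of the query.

399

ticket_id=6: ✓ → 41
ticket_id=7: ✓ → 44
ticket_id=8: ✗
ticket_id=9: ✓ → 87
ticket_id=10: ✗
ticket_id=11: ✗
ticket_id=12: ✗
ticket_id=13: ✓ → 26
ticket_id=14: ✓ → 92
ticket_id=15: ✓ → 59
ticket_id=16: ✓ → 50
ticket_id=17: ✗
ticket_id=18: ✗
sec_sum = 41 + 44 + 87 + 26 + 92 + 59 + 50 = 399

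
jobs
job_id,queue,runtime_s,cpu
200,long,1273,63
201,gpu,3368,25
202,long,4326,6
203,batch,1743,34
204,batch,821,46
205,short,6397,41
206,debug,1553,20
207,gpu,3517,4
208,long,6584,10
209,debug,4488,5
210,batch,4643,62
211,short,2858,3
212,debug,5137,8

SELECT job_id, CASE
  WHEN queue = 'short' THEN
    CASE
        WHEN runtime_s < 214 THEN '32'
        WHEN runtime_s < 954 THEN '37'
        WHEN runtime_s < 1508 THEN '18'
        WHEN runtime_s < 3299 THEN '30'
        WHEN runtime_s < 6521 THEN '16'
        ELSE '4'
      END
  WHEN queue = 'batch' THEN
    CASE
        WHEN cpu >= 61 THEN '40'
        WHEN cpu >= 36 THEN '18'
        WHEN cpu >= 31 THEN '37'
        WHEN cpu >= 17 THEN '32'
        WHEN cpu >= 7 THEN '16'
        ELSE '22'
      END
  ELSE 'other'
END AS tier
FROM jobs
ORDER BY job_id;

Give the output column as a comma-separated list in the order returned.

job_id=200: queue='long' → outer ELSE → other
job_id=201: queue='gpu' → outer ELSE → other
job_id=202: queue='long' → outer ELSE → other
job_id=203: queue='batch' → inner[cpu >= 31] → 37
job_id=204: queue='batch' → inner[cpu >= 36] → 18
job_id=205: queue='short' → inner[runtime_s < 6521] → 16
job_id=206: queue='debug' → outer ELSE → other
job_id=207: queue='gpu' → outer ELSE → other
job_id=208: queue='long' → outer ELSE → other
job_id=209: queue='debug' → outer ELSE → other
job_id=210: queue='batch' → inner[cpu >= 61] → 40
job_id=211: queue='short' → inner[runtime_s < 3299] → 30
job_id=212: queue='debug' → outer ELSE → other

other, other, other, 37, 18, 16, other, other, other, other, 40, 30, other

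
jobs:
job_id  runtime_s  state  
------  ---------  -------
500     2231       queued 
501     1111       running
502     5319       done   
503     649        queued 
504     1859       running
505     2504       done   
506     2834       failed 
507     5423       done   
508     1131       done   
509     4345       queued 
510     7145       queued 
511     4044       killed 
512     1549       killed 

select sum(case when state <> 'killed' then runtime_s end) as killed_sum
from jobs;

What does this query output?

34551

job_id=500: ✓ → 2231
job_id=501: ✓ → 1111
job_id=502: ✓ → 5319
job_id=503: ✓ → 649
job_id=504: ✓ → 1859
job_id=505: ✓ → 2504
job_id=506: ✓ → 2834
job_id=507: ✓ → 5423
job_id=508: ✓ → 1131
job_id=509: ✓ → 4345
job_id=510: ✓ → 7145
job_id=511: ✗
job_id=512: ✗
killed_sum = 2231 + 1111 + 5319 + 649 + 1859 + 2504 + 2834 + 5423 + 1131 + 4345 + 7145 = 34551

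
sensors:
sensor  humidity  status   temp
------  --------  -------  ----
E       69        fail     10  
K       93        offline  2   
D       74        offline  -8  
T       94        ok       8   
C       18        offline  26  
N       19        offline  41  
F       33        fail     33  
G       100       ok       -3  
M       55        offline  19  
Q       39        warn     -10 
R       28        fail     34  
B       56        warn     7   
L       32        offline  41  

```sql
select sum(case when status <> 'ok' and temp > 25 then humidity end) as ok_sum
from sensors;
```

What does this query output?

130

sensor=E: ✗
sensor=K: ✗
sensor=D: ✗
sensor=T: ✗
sensor=C: ✓ → 18
sensor=N: ✓ → 19
sensor=F: ✓ → 33
sensor=G: ✗
sensor=M: ✗
sensor=Q: ✗
sensor=R: ✓ → 28
sensor=B: ✗
sensor=L: ✓ → 32
ok_sum = 18 + 19 + 33 + 28 + 32 = 130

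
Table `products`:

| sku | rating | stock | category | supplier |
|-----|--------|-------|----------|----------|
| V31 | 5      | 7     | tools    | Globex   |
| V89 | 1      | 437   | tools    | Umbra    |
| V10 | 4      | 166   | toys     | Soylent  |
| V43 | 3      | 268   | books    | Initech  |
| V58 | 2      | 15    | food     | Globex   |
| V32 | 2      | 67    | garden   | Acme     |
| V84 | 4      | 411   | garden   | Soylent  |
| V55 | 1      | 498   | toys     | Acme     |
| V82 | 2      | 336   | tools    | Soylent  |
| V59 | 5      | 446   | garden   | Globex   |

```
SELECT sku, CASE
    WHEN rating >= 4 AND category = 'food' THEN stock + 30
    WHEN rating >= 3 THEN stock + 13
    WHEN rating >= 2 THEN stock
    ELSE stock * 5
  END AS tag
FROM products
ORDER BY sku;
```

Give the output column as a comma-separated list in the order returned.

179, 20, 67, 281, 2490, 15, 459, 336, 424, 2185

sku=V10: rating >= 3 → 179
sku=V31: rating >= 3 → 20
sku=V32: rating >= 2 → 67
sku=V43: rating >= 3 → 281
sku=V55: ELSE → 2490
sku=V58: rating >= 2 → 15
sku=V59: rating >= 3 → 459
sku=V82: rating >= 2 → 336
sku=V84: rating >= 3 → 424
sku=V89: ELSE → 2185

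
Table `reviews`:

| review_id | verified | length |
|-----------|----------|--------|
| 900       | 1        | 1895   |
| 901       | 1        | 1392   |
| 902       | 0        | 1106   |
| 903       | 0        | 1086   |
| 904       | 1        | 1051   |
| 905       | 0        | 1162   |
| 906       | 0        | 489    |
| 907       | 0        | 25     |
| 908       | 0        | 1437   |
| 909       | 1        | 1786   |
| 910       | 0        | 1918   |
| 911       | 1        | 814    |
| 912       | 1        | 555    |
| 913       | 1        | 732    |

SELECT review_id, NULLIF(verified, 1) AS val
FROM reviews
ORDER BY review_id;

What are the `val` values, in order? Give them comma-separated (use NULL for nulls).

review_id=900: verified=1 vs 1: equal → NULL
review_id=901: verified=1 vs 1: equal → NULL
review_id=902: verified=0 vs 1: differ → 0
review_id=903: verified=0 vs 1: differ → 0
review_id=904: verified=1 vs 1: equal → NULL
review_id=905: verified=0 vs 1: differ → 0
review_id=906: verified=0 vs 1: differ → 0
review_id=907: verified=0 vs 1: differ → 0
review_id=908: verified=0 vs 1: differ → 0
review_id=909: verified=1 vs 1: equal → NULL
review_id=910: verified=0 vs 1: differ → 0
review_id=911: verified=1 vs 1: equal → NULL
review_id=912: verified=1 vs 1: equal → NULL
review_id=913: verified=1 vs 1: equal → NULL

NULL, NULL, 0, 0, NULL, 0, 0, 0, 0, NULL, 0, NULL, NULL, NULL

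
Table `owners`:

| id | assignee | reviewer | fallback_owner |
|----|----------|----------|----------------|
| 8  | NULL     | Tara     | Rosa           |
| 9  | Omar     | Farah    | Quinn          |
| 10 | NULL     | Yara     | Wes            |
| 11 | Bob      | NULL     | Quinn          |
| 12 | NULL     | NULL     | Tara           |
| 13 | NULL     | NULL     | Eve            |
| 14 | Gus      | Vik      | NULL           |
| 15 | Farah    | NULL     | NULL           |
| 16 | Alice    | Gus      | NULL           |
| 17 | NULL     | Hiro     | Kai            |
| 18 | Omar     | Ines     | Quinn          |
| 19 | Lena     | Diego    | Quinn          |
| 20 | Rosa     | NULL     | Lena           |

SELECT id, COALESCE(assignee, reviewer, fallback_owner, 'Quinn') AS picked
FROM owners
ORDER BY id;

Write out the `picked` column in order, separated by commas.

Tara, Omar, Yara, Bob, Tara, Eve, Gus, Farah, Alice, Hiro, Omar, Lena, Rosa

id=8: assignee=NULL, reviewer=Tara → Tara
id=9: assignee=Omar → Omar
id=10: assignee=NULL, reviewer=Yara → Yara
id=11: assignee=Bob → Bob
id=12: assignee=NULL, reviewer=NULL, fallback_owner=Tara → Tara
id=13: assignee=NULL, reviewer=NULL, fallback_owner=Eve → Eve
id=14: assignee=Gus → Gus
id=15: assignee=Farah → Farah
id=16: assignee=Alice → Alice
id=17: assignee=NULL, reviewer=Hiro → Hiro
id=18: assignee=Omar → Omar
id=19: assignee=Lena → Lena
id=20: assignee=Rosa → Rosa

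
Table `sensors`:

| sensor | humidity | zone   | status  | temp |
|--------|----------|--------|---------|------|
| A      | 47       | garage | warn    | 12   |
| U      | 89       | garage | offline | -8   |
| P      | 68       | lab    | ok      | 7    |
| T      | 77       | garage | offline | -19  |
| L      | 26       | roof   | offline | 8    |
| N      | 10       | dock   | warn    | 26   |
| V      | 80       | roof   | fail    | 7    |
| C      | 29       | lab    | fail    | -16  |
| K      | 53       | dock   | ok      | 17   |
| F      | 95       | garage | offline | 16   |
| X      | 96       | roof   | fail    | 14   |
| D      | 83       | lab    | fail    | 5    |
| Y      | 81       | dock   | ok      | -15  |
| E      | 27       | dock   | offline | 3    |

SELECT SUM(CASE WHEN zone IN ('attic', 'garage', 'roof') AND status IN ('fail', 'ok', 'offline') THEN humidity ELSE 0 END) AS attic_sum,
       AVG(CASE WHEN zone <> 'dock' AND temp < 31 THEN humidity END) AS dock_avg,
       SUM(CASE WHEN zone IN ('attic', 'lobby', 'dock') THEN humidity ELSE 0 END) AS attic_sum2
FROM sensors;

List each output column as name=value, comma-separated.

[attic_sum: zone IN ('attic', 'garage', 'roof') AND status IN ('fail', 'ok', 'offline')]
sensor=A: ✗
sensor=U: ✓ → 89
sensor=P: ✗
sensor=T: ✓ → 77
sensor=L: ✓ → 26
sensor=N: ✗
sensor=V: ✓ → 80
sensor=C: ✗
sensor=K: ✗
sensor=F: ✓ → 95
sensor=X: ✓ → 96
sensor=D: ✗
sensor=Y: ✗
sensor=E: ✗
attic_sum = 89 + 77 + 26 + 80 + 95 + 96 = 463
—
[dock_avg: zone <> 'dock' AND temp < 31]
sensor=A: ✓ → 47
sensor=U: ✓ → 89
sensor=P: ✓ → 68
sensor=T: ✓ → 77
sensor=L: ✓ → 26
sensor=N: ✗
sensor=V: ✓ → 80
sensor=C: ✓ → 29
sensor=K: ✗
sensor=F: ✓ → 95
sensor=X: ✓ → 96
sensor=D: ✓ → 83
sensor=Y: ✗
sensor=E: ✗
dock_avg = (47 + 89 + 68 + 77 + 26 + 80 + 29 + 95 + 96 + 83) / 10 = 69
—
[attic_sum2: zone IN ('attic', 'lobby', 'dock')]
sensor=A: ✗
sensor=U: ✗
sensor=P: ✗
sensor=T: ✗
sensor=L: ✗
sensor=N: ✓ → 10
sensor=V: ✗
sensor=C: ✗
sensor=K: ✓ → 53
sensor=F: ✗
sensor=X: ✗
sensor=D: ✗
sensor=Y: ✓ → 81
sensor=E: ✓ → 27
attic_sum2 = 10 + 53 + 81 + 27 = 171

attic_sum=463, dock_avg=69, attic_sum2=171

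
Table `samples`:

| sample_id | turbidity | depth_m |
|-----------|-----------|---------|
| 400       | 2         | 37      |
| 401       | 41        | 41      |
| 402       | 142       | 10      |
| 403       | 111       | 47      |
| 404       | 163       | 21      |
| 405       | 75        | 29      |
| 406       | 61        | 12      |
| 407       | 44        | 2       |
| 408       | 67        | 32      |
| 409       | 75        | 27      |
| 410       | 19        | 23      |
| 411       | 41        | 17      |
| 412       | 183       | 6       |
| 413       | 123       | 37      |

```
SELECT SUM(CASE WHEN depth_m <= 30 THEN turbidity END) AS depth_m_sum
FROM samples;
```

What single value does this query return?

803

sample_id=400: ✗
sample_id=401: ✗
sample_id=402: ✓ → 142
sample_id=403: ✗
sample_id=404: ✓ → 163
sample_id=405: ✓ → 75
sample_id=406: ✓ → 61
sample_id=407: ✓ → 44
sample_id=408: ✗
sample_id=409: ✓ → 75
sample_id=410: ✓ → 19
sample_id=411: ✓ → 41
sample_id=412: ✓ → 183
sample_id=413: ✗
depth_m_sum = 142 + 163 + 75 + 61 + 44 + 75 + 19 + 41 + 183 = 803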